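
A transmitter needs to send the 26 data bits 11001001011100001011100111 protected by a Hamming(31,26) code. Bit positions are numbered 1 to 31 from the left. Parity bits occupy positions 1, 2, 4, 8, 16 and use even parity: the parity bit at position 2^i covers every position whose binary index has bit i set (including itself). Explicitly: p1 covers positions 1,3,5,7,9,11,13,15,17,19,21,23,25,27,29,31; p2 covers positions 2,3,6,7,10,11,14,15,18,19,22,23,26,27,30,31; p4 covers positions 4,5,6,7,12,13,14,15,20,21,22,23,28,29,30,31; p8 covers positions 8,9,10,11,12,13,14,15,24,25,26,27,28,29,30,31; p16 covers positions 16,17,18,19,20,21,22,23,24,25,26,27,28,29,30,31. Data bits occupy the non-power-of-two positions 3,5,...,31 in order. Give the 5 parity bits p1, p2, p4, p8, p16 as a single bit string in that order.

01000

Place data bits at non-power-of-two positions: b3=1, b5=1, b6=0, b7=0, b9=1, b10=0, b11=0, b12=1, b13=0, b14=1, b15=1, b17=1, b18=0, b19=0, b20=0, b21=0, b22=1, b23=0, b24=1, b25=1, b26=1, b27=0, b28=0, b29=1, b30=1, b31=1.
p1 = XOR of data positions {3,5,7,9,11,13,15,17,19,21,23,25,27,29,31} = 1⊕1⊕0⊕1⊕0⊕0⊕1⊕1⊕0⊕0⊕0⊕1⊕0⊕1⊕1 = 0
p2 = XOR of data positions {3,6,7,10,11,14,15,18,19,22,23,26,27,30,31} = 1⊕0⊕0⊕0⊕0⊕1⊕1⊕0⊕0⊕1⊕0⊕1⊕0⊕1⊕1 = 1
p4 = XOR of data positions {5,6,7,12,13,14,15,20,21,22,23,28,29,30,31} = 1⊕0⊕0⊕1⊕0⊕1⊕1⊕0⊕0⊕1⊕0⊕0⊕1⊕1⊕1 = 0
p8 = XOR of data positions {9,10,11,12,13,14,15,24,25,26,27,28,29,30,31} = 1⊕0⊕0⊕1⊕0⊕1⊕1⊕1⊕1⊕1⊕0⊕0⊕1⊕1⊕1 = 0
p16 = XOR of data positions {17,18,19,20,21,22,23,24,25,26,27,28,29,30,31} = 1⊕0⊕0⊕0⊕0⊕1⊕0⊕1⊕1⊕1⊕0⊕0⊕1⊕1⊕1 = 0
Parity bits p1,p2,p4,p8,p16 = 01000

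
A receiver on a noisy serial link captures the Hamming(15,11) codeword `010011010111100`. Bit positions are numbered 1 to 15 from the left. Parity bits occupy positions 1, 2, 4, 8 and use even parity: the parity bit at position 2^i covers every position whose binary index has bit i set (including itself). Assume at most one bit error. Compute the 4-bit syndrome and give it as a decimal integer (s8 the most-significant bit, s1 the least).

9

s1: b1⊕b3⊕b5⊕b7⊕b9⊕b11⊕b13⊕b15 = 0⊕0⊕1⊕0⊕0⊕1⊕1⊕0 = 1
s2: b2⊕b3⊕b6⊕b7⊕b10⊕b11⊕b14⊕b15 = 1⊕0⊕1⊕0⊕1⊕1⊕0⊕0 = 0
s4: b4⊕b5⊕b6⊕b7⊕b12⊕b13⊕b14⊕b15 = 0⊕1⊕1⊕0⊕1⊕1⊕0⊕0 = 0
s8: b8⊕b9⊕b10⊕b11⊕b12⊕b13⊕b14⊕b15 = 1⊕0⊕1⊕1⊕1⊕1⊕0⊕0 = 1
Syndrome (s8...s1) = 1001 → position 9.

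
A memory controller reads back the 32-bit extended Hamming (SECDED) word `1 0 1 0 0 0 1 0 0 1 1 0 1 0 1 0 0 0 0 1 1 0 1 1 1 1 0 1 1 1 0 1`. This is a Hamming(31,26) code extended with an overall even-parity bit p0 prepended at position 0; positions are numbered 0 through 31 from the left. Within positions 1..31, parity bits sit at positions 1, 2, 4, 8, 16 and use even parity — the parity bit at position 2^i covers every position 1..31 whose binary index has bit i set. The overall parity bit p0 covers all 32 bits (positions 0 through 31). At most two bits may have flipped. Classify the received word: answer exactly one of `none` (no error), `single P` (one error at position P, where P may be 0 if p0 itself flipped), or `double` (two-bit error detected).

single 7

s1: b1⊕b3⊕b5⊕b7⊕b9⊕b11⊕b13⊕b15⊕b17⊕b19⊕b21⊕b23⊕b25⊕b27⊕b29⊕b31 = 0⊕0⊕0⊕0⊕1⊕0⊕0⊕0⊕0⊕1⊕0⊕1⊕1⊕1⊕1⊕1 = 1
s2: b2⊕b3⊕b6⊕b7⊕b10⊕b11⊕b14⊕b15⊕b18⊕b19⊕b22⊕b23⊕b26⊕b27⊕b30⊕b31 = 1⊕0⊕1⊕0⊕1⊕0⊕1⊕0⊕0⊕1⊕1⊕1⊕0⊕1⊕0⊕1 = 1
s4: b4⊕b5⊕b6⊕b7⊕b12⊕b13⊕b14⊕b15⊕b20⊕b21⊕b22⊕b23⊕b28⊕b29⊕b30⊕b31 = 0⊕0⊕1⊕0⊕1⊕0⊕1⊕0⊕1⊕0⊕1⊕1⊕1⊕1⊕0⊕1 = 1
s8: b8⊕b9⊕b10⊕b11⊕b12⊕b13⊕b14⊕b15⊕b24⊕b25⊕b26⊕b27⊕b28⊕b29⊕b30⊕b31 = 0⊕1⊕1⊕0⊕1⊕0⊕1⊕0⊕1⊕1⊕0⊕1⊕1⊕1⊕0⊕1 = 0
s16: b16⊕b17⊕b18⊕b19⊕b20⊕b21⊕b22⊕b23⊕b24⊕b25⊕b26⊕b27⊕b28⊕b29⊕b30⊕b31 = 0⊕0⊕0⊕1⊕1⊕0⊕1⊕1⊕1⊕1⊕0⊕1⊕1⊕1⊕0⊕1 = 0
Syndrome (s16...s1) = 00111 → position 7.
Overall parity (XOR of all 32 bits, including p0): 1⊕0⊕1⊕0⊕0⊕0⊕1⊕0⊕0⊕1⊕1⊕0⊕1⊕0⊕1⊕0⊕0⊕0⊕0⊕1⊕1⊕0⊕1⊕1⊕1⊕1⊕0⊕1⊕1⊕1⊕0⊕1 = 1
Overall=1, syndrome position=7 → single-bit error at position 7.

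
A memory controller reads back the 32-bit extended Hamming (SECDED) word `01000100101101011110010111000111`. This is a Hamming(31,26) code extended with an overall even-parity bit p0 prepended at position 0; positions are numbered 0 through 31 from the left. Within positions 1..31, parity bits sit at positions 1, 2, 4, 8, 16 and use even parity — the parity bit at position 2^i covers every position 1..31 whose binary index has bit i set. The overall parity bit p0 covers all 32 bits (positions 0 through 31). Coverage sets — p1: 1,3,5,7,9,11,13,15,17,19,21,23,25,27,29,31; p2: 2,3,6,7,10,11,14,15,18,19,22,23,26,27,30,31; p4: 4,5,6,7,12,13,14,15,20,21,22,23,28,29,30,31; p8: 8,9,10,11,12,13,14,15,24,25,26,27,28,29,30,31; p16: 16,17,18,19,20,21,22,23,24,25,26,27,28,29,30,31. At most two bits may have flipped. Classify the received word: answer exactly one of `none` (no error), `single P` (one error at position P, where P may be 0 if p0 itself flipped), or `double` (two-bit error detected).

s1: b1⊕b3⊕b5⊕b7⊕b9⊕b11⊕b13⊕b15⊕b17⊕b19⊕b21⊕b23⊕b25⊕b27⊕b29⊕b31 = 1⊕0⊕1⊕0⊕0⊕1⊕1⊕1⊕1⊕0⊕1⊕1⊕1⊕0⊕1⊕1 = 1
s2: b2⊕b3⊕b6⊕b7⊕b10⊕b11⊕b14⊕b15⊕b18⊕b19⊕b22⊕b23⊕b26⊕b27⊕b30⊕b31 = 0⊕0⊕0⊕0⊕1⊕1⊕0⊕1⊕1⊕0⊕0⊕1⊕0⊕0⊕1⊕1 = 1
s4: b4⊕b5⊕b6⊕b7⊕b12⊕b13⊕b14⊕b15⊕b20⊕b21⊕b22⊕b23⊕b28⊕b29⊕b30⊕b31 = 0⊕1⊕0⊕0⊕0⊕1⊕0⊕1⊕0⊕1⊕0⊕1⊕0⊕1⊕1⊕1 = 0
s8: b8⊕b9⊕b10⊕b11⊕b12⊕b13⊕b14⊕b15⊕b24⊕b25⊕b26⊕b27⊕b28⊕b29⊕b30⊕b31 = 1⊕0⊕1⊕1⊕0⊕1⊕0⊕1⊕1⊕1⊕0⊕0⊕0⊕1⊕1⊕1 = 0
s16: b16⊕b17⊕b18⊕b19⊕b20⊕b21⊕b22⊕b23⊕b24⊕b25⊕b26⊕b27⊕b28⊕b29⊕b30⊕b31 = 1⊕1⊕1⊕0⊕0⊕1⊕0⊕1⊕1⊕1⊕0⊕0⊕0⊕1⊕1⊕1 = 0
Syndrome (s16...s1) = 00011 → position 3.
Overall parity (XOR of all 32 bits, including p0): 0⊕1⊕0⊕0⊕0⊕1⊕0⊕0⊕1⊕0⊕1⊕1⊕0⊕1⊕0⊕1⊕1⊕1⊕1⊕0⊕0⊕1⊕0⊕1⊕1⊕1⊕0⊕0⊕0⊕1⊕1⊕1 = 1
Overall=1, syndrome position=3 → single-bit error at position 3.

single 3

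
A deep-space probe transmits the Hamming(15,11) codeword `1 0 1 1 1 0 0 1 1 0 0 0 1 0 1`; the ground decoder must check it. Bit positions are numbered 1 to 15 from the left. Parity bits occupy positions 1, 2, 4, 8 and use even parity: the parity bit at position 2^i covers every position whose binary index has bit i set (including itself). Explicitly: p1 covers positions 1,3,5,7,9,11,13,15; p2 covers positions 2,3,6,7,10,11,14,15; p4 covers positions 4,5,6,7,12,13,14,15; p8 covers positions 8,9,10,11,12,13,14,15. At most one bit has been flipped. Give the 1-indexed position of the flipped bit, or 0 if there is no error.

0

s1: b1⊕b3⊕b5⊕b7⊕b9⊕b11⊕b13⊕b15 = 1⊕1⊕1⊕0⊕1⊕0⊕1⊕1 = 0
s2: b2⊕b3⊕b6⊕b7⊕b10⊕b11⊕b14⊕b15 = 0⊕1⊕0⊕0⊕0⊕0⊕0⊕1 = 0
s4: b4⊕b5⊕b6⊕b7⊕b12⊕b13⊕b14⊕b15 = 1⊕1⊕0⊕0⊕0⊕1⊕0⊕1 = 0
s8: b8⊕b9⊕b10⊕b11⊕b12⊕b13⊕b14⊕b15 = 1⊕1⊕0⊕0⊕0⊕1⊕0⊕1 = 0
Syndrome (s8...s1) = 0000 → position 0 (no error).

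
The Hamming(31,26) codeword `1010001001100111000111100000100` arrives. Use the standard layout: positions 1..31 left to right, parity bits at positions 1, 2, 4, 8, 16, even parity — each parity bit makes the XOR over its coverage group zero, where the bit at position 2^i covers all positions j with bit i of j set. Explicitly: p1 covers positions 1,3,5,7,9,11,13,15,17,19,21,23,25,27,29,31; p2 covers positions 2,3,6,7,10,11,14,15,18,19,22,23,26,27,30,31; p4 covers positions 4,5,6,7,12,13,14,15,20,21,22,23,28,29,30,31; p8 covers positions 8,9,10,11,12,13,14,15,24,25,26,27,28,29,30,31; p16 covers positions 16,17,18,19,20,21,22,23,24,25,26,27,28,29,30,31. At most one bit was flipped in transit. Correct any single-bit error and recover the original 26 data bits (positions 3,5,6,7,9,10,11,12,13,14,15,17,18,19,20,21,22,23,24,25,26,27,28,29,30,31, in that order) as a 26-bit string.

s1: b1⊕b3⊕b5⊕b7⊕b9⊕b11⊕b13⊕b15⊕b17⊕b19⊕b21⊕b23⊕b25⊕b27⊕b29⊕b31 = 1⊕1⊕0⊕1⊕0⊕1⊕0⊕1⊕0⊕0⊕1⊕1⊕0⊕0⊕1⊕0 = 0
s2: b2⊕b3⊕b6⊕b7⊕b10⊕b11⊕b14⊕b15⊕b18⊕b19⊕b22⊕b23⊕b26⊕b27⊕b30⊕b31 = 0⊕1⊕0⊕1⊕1⊕1⊕1⊕1⊕0⊕0⊕1⊕1⊕0⊕0⊕0⊕0 = 0
s4: b4⊕b5⊕b6⊕b7⊕b12⊕b13⊕b14⊕b15⊕b20⊕b21⊕b22⊕b23⊕b28⊕b29⊕b30⊕b31 = 0⊕0⊕0⊕1⊕0⊕0⊕1⊕1⊕1⊕1⊕1⊕1⊕0⊕1⊕0⊕0 = 0
s8: b8⊕b9⊕b10⊕b11⊕b12⊕b13⊕b14⊕b15⊕b24⊕b25⊕b26⊕b27⊕b28⊕b29⊕b30⊕b31 = 0⊕0⊕1⊕1⊕0⊕0⊕1⊕1⊕0⊕0⊕0⊕0⊕0⊕1⊕0⊕0 = 1
s16: b16⊕b17⊕b18⊕b19⊕b20⊕b21⊕b22⊕b23⊕b24⊕b25⊕b26⊕b27⊕b28⊕b29⊕b30⊕b31 = 1⊕0⊕0⊕0⊕1⊕1⊕1⊕1⊕0⊕0⊕0⊕0⊕0⊕1⊕0⊕0 = 0
Syndrome (s16...s1) = 01000 → position 8.
Flip bit 8: corrected codeword = 1010001101100111000111100000100
Data bits at positions 3,5,6,7,9,10,11,12,13,14,15,17,18,19,20,21,22,23,24,25,26,27,28,29,30,31: 10010110011000111100000100

10010110011000111100000100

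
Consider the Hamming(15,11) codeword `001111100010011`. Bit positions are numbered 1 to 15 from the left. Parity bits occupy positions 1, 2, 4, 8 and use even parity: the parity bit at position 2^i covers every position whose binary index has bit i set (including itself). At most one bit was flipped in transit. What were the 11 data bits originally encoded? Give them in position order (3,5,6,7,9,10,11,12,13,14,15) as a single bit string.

s1: b1⊕b3⊕b5⊕b7⊕b9⊕b11⊕b13⊕b15 = 0⊕1⊕1⊕1⊕0⊕1⊕0⊕1 = 1
s2: b2⊕b3⊕b6⊕b7⊕b10⊕b11⊕b14⊕b15 = 0⊕1⊕1⊕1⊕0⊕1⊕1⊕1 = 0
s4: b4⊕b5⊕b6⊕b7⊕b12⊕b13⊕b14⊕b15 = 1⊕1⊕1⊕1⊕0⊕0⊕1⊕1 = 0
s8: b8⊕b9⊕b10⊕b11⊕b12⊕b13⊕b14⊕b15 = 0⊕0⊕0⊕1⊕0⊕0⊕1⊕1 = 1
Syndrome (s8...s1) = 1001 → position 9.
Flip bit 9: corrected codeword = 001111101010011
Data bits at positions 3,5,6,7,9,10,11,12,13,14,15: 11111010011

11111010011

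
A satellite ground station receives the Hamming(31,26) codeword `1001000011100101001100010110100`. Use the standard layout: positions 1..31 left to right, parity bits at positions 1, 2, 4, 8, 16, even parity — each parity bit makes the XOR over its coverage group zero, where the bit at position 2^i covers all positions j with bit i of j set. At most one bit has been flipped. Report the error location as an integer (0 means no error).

s1: b1⊕b3⊕b5⊕b7⊕b9⊕b11⊕b13⊕b15⊕b17⊕b19⊕b21⊕b23⊕b25⊕b27⊕b29⊕b31 = 1⊕0⊕0⊕0⊕1⊕1⊕0⊕0⊕0⊕1⊕0⊕0⊕0⊕1⊕1⊕0 = 0
s2: b2⊕b3⊕b6⊕b7⊕b10⊕b11⊕b14⊕b15⊕b18⊕b19⊕b22⊕b23⊕b26⊕b27⊕b30⊕b31 = 0⊕0⊕0⊕0⊕1⊕1⊕1⊕0⊕0⊕1⊕0⊕0⊕1⊕1⊕0⊕0 = 0
s4: b4⊕b5⊕b6⊕b7⊕b12⊕b13⊕b14⊕b15⊕b20⊕b21⊕b22⊕b23⊕b28⊕b29⊕b30⊕b31 = 1⊕0⊕0⊕0⊕0⊕0⊕1⊕0⊕1⊕0⊕0⊕0⊕0⊕1⊕0⊕0 = 0
s8: b8⊕b9⊕b10⊕b11⊕b12⊕b13⊕b14⊕b15⊕b24⊕b25⊕b26⊕b27⊕b28⊕b29⊕b30⊕b31 = 0⊕1⊕1⊕1⊕0⊕0⊕1⊕0⊕1⊕0⊕1⊕1⊕0⊕1⊕0⊕0 = 0
s16: b16⊕b17⊕b18⊕b19⊕b20⊕b21⊕b22⊕b23⊕b24⊕b25⊕b26⊕b27⊕b28⊕b29⊕b30⊕b31 = 1⊕0⊕0⊕1⊕1⊕0⊕0⊕0⊕1⊕0⊕1⊕1⊕0⊕1⊕0⊕0 = 1
Syndrome (s16...s1) = 10000 → position 16.

16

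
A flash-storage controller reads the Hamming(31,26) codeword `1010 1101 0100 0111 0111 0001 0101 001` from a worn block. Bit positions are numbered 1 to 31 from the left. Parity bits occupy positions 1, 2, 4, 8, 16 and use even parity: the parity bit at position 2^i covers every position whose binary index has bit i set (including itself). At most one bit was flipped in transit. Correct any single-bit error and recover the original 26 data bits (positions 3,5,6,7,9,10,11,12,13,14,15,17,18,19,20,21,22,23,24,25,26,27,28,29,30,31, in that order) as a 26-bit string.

s1: b1⊕b3⊕b5⊕b7⊕b9⊕b11⊕b13⊕b15⊕b17⊕b19⊕b21⊕b23⊕b25⊕b27⊕b29⊕b31 = 1⊕1⊕1⊕0⊕0⊕0⊕0⊕1⊕0⊕1⊕0⊕0⊕0⊕0⊕0⊕1 = 0
s2: b2⊕b3⊕b6⊕b7⊕b10⊕b11⊕b14⊕b15⊕b18⊕b19⊕b22⊕b23⊕b26⊕b27⊕b30⊕b31 = 0⊕1⊕1⊕0⊕1⊕0⊕1⊕1⊕1⊕1⊕0⊕0⊕1⊕0⊕0⊕1 = 1
s4: b4⊕b5⊕b6⊕b7⊕b12⊕b13⊕b14⊕b15⊕b20⊕b21⊕b22⊕b23⊕b28⊕b29⊕b30⊕b31 = 0⊕1⊕1⊕0⊕0⊕0⊕1⊕1⊕1⊕0⊕0⊕0⊕1⊕0⊕0⊕1 = 1
s8: b8⊕b9⊕b10⊕b11⊕b12⊕b13⊕b14⊕b15⊕b24⊕b25⊕b26⊕b27⊕b28⊕b29⊕b30⊕b31 = 1⊕0⊕1⊕0⊕0⊕0⊕1⊕1⊕1⊕0⊕1⊕0⊕1⊕0⊕0⊕1 = 0
s16: b16⊕b17⊕b18⊕b19⊕b20⊕b21⊕b22⊕b23⊕b24⊕b25⊕b26⊕b27⊕b28⊕b29⊕b30⊕b31 = 1⊕0⊕1⊕1⊕1⊕0⊕0⊕0⊕1⊕0⊕1⊕0⊕1⊕0⊕0⊕1 = 0
Syndrome (s16...s1) = 00110 → position 6.
Flip bit 6: corrected codeword = 1010100101000111011100010101001
Data bits at positions 3,5,6,7,9,10,11,12,13,14,15,17,18,19,20,21,22,23,24,25,26,27,28,29,30,31: 11000100011011100010101001

11000100011011100010101001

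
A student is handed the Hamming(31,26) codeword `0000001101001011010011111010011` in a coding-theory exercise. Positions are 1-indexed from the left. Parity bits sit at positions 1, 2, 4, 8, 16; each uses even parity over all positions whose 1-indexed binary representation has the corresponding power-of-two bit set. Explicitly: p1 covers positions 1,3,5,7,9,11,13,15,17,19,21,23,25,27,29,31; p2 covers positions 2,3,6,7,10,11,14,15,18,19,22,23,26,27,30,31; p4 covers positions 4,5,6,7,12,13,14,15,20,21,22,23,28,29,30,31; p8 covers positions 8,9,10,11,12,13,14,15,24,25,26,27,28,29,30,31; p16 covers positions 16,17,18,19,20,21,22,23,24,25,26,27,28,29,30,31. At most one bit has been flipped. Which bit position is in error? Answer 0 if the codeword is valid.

s1: b1⊕b3⊕b5⊕b7⊕b9⊕b11⊕b13⊕b15⊕b17⊕b19⊕b21⊕b23⊕b25⊕b27⊕b29⊕b31 = 0⊕0⊕0⊕1⊕0⊕0⊕1⊕1⊕0⊕0⊕1⊕1⊕1⊕1⊕0⊕1 = 0
s2: b2⊕b3⊕b6⊕b7⊕b10⊕b11⊕b14⊕b15⊕b18⊕b19⊕b22⊕b23⊕b26⊕b27⊕b30⊕b31 = 0⊕0⊕0⊕1⊕1⊕0⊕0⊕1⊕1⊕0⊕1⊕1⊕0⊕1⊕1⊕1 = 1
s4: b4⊕b5⊕b6⊕b7⊕b12⊕b13⊕b14⊕b15⊕b20⊕b21⊕b22⊕b23⊕b28⊕b29⊕b30⊕b31 = 0⊕0⊕0⊕1⊕0⊕1⊕0⊕1⊕0⊕1⊕1⊕1⊕0⊕0⊕1⊕1 = 0
s8: b8⊕b9⊕b10⊕b11⊕b12⊕b13⊕b14⊕b15⊕b24⊕b25⊕b26⊕b27⊕b28⊕b29⊕b30⊕b31 = 1⊕0⊕1⊕0⊕0⊕1⊕0⊕1⊕1⊕1⊕0⊕1⊕0⊕0⊕1⊕1 = 1
s16: b16⊕b17⊕b18⊕b19⊕b20⊕b21⊕b22⊕b23⊕b24⊕b25⊕b26⊕b27⊕b28⊕b29⊕b30⊕b31 = 1⊕0⊕1⊕0⊕0⊕1⊕1⊕1⊕1⊕1⊕0⊕1⊕0⊕0⊕1⊕1 = 0
Syndrome (s16...s1) = 01010 → position 10.

10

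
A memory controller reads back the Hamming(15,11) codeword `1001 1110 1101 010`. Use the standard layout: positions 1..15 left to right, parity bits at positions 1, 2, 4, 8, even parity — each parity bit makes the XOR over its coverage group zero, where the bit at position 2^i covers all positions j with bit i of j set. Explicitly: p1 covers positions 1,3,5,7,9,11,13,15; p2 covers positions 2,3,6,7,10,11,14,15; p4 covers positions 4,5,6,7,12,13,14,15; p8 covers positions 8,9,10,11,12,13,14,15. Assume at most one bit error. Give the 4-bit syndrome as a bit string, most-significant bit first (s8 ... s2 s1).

0000

s1: b1⊕b3⊕b5⊕b7⊕b9⊕b11⊕b13⊕b15 = 1⊕0⊕1⊕1⊕1⊕0⊕0⊕0 = 0
s2: b2⊕b3⊕b6⊕b7⊕b10⊕b11⊕b14⊕b15 = 0⊕0⊕1⊕1⊕1⊕0⊕1⊕0 = 0
s4: b4⊕b5⊕b6⊕b7⊕b12⊕b13⊕b14⊕b15 = 1⊕1⊕1⊕1⊕1⊕0⊕1⊕0 = 0
s8: b8⊕b9⊕b10⊕b11⊕b12⊕b13⊕b14⊕b15 = 0⊕1⊕1⊕0⊕1⊕0⊕1⊕0 = 0
Syndrome (s8...s1) = 0000 → position 0 (no error).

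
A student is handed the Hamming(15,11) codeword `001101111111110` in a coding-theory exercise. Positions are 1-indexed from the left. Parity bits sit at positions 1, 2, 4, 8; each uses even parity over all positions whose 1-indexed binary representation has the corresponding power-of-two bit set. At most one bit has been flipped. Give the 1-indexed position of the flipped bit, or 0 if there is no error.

s1: b1⊕b3⊕b5⊕b7⊕b9⊕b11⊕b13⊕b15 = 0⊕1⊕0⊕1⊕1⊕1⊕1⊕0 = 1
s2: b2⊕b3⊕b6⊕b7⊕b10⊕b11⊕b14⊕b15 = 0⊕1⊕1⊕1⊕1⊕1⊕1⊕0 = 0
s4: b4⊕b5⊕b6⊕b7⊕b12⊕b13⊕b14⊕b15 = 1⊕0⊕1⊕1⊕1⊕1⊕1⊕0 = 0
s8: b8⊕b9⊕b10⊕b11⊕b12⊕b13⊕b14⊕b15 = 1⊕1⊕1⊕1⊕1⊕1⊕1⊕0 = 1
Syndrome (s8...s1) = 1001 → position 9.

9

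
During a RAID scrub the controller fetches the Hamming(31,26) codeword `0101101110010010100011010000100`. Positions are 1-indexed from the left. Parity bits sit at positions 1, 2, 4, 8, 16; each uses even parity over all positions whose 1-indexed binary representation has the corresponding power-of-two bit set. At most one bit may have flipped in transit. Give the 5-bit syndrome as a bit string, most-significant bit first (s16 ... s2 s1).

10001

s1: b1⊕b3⊕b5⊕b7⊕b9⊕b11⊕b13⊕b15⊕b17⊕b19⊕b21⊕b23⊕b25⊕b27⊕b29⊕b31 = 0⊕0⊕1⊕1⊕1⊕0⊕0⊕1⊕1⊕0⊕1⊕0⊕0⊕0⊕1⊕0 = 1
s2: b2⊕b3⊕b6⊕b7⊕b10⊕b11⊕b14⊕b15⊕b18⊕b19⊕b22⊕b23⊕b26⊕b27⊕b30⊕b31 = 1⊕0⊕0⊕1⊕0⊕0⊕0⊕1⊕0⊕0⊕1⊕0⊕0⊕0⊕0⊕0 = 0
s4: b4⊕b5⊕b6⊕b7⊕b12⊕b13⊕b14⊕b15⊕b20⊕b21⊕b22⊕b23⊕b28⊕b29⊕b30⊕b31 = 1⊕1⊕0⊕1⊕1⊕0⊕0⊕1⊕0⊕1⊕1⊕0⊕0⊕1⊕0⊕0 = 0
s8: b8⊕b9⊕b10⊕b11⊕b12⊕b13⊕b14⊕b15⊕b24⊕b25⊕b26⊕b27⊕b28⊕b29⊕b30⊕b31 = 1⊕1⊕0⊕0⊕1⊕0⊕0⊕1⊕1⊕0⊕0⊕0⊕0⊕1⊕0⊕0 = 0
s16: b16⊕b17⊕b18⊕b19⊕b20⊕b21⊕b22⊕b23⊕b24⊕b25⊕b26⊕b27⊕b28⊕b29⊕b30⊕b31 = 0⊕1⊕0⊕0⊕0⊕1⊕1⊕0⊕1⊕0⊕0⊕0⊕0⊕1⊕0⊕0 = 1
Syndrome (s16...s1) = 10001 → position 17.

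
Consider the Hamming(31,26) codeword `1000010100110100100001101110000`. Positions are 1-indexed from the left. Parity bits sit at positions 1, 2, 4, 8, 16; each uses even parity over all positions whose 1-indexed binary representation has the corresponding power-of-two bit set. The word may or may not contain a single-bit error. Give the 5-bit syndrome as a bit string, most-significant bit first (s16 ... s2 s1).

01110

s1: b1⊕b3⊕b5⊕b7⊕b9⊕b11⊕b13⊕b15⊕b17⊕b19⊕b21⊕b23⊕b25⊕b27⊕b29⊕b31 = 1⊕0⊕0⊕0⊕0⊕1⊕0⊕0⊕1⊕0⊕0⊕1⊕1⊕1⊕0⊕0 = 0
s2: b2⊕b3⊕b6⊕b7⊕b10⊕b11⊕b14⊕b15⊕b18⊕b19⊕b22⊕b23⊕b26⊕b27⊕b30⊕b31 = 0⊕0⊕1⊕0⊕0⊕1⊕1⊕0⊕0⊕0⊕1⊕1⊕1⊕1⊕0⊕0 = 1
s4: b4⊕b5⊕b6⊕b7⊕b12⊕b13⊕b14⊕b15⊕b20⊕b21⊕b22⊕b23⊕b28⊕b29⊕b30⊕b31 = 0⊕0⊕1⊕0⊕1⊕0⊕1⊕0⊕0⊕0⊕1⊕1⊕0⊕0⊕0⊕0 = 1
s8: b8⊕b9⊕b10⊕b11⊕b12⊕b13⊕b14⊕b15⊕b24⊕b25⊕b26⊕b27⊕b28⊕b29⊕b30⊕b31 = 1⊕0⊕0⊕1⊕1⊕0⊕1⊕0⊕0⊕1⊕1⊕1⊕0⊕0⊕0⊕0 = 1
s16: b16⊕b17⊕b18⊕b19⊕b20⊕b21⊕b22⊕b23⊕b24⊕b25⊕b26⊕b27⊕b28⊕b29⊕b30⊕b31 = 0⊕1⊕0⊕0⊕0⊕0⊕1⊕1⊕0⊕1⊕1⊕1⊕0⊕0⊕0⊕0 = 0
Syndrome (s16...s1) = 01110 → position 14.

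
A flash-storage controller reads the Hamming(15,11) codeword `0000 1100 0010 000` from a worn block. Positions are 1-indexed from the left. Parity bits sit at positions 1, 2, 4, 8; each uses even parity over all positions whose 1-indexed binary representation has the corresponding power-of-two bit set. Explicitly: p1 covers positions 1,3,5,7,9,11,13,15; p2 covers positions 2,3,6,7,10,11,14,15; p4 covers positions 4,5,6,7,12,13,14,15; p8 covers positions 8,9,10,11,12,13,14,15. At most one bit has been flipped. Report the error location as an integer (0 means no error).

8

s1: b1⊕b3⊕b5⊕b7⊕b9⊕b11⊕b13⊕b15 = 0⊕0⊕1⊕0⊕0⊕1⊕0⊕0 = 0
s2: b2⊕b3⊕b6⊕b7⊕b10⊕b11⊕b14⊕b15 = 0⊕0⊕1⊕0⊕0⊕1⊕0⊕0 = 0
s4: b4⊕b5⊕b6⊕b7⊕b12⊕b13⊕b14⊕b15 = 0⊕1⊕1⊕0⊕0⊕0⊕0⊕0 = 0
s8: b8⊕b9⊕b10⊕b11⊕b12⊕b13⊕b14⊕b15 = 0⊕0⊕0⊕1⊕0⊕0⊕0⊕0 = 1
Syndrome (s8...s1) = 1000 → position 8.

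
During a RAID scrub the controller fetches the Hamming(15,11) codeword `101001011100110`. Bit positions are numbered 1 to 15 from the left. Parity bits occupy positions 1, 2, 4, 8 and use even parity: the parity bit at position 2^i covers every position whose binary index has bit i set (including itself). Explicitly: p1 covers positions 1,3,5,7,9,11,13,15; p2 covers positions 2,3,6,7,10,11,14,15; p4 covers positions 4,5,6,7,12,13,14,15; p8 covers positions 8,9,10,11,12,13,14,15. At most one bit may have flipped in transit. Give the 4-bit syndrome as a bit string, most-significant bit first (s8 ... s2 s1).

s1: b1⊕b3⊕b5⊕b7⊕b9⊕b11⊕b13⊕b15 = 1⊕1⊕0⊕0⊕1⊕0⊕1⊕0 = 0
s2: b2⊕b3⊕b6⊕b7⊕b10⊕b11⊕b14⊕b15 = 0⊕1⊕1⊕0⊕1⊕0⊕1⊕0 = 0
s4: b4⊕b5⊕b6⊕b7⊕b12⊕b13⊕b14⊕b15 = 0⊕0⊕1⊕0⊕0⊕1⊕1⊕0 = 1
s8: b8⊕b9⊕b10⊕b11⊕b12⊕b13⊕b14⊕b15 = 1⊕1⊕1⊕0⊕0⊕1⊕1⊕0 = 1
Syndrome (s8...s1) = 1100 → position 12.

1100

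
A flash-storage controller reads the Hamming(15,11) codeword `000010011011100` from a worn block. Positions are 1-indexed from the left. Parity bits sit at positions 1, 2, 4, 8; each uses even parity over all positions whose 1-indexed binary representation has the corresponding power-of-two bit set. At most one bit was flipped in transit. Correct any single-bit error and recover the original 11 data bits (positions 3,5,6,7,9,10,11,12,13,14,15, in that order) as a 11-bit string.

01001011110

s1: b1⊕b3⊕b5⊕b7⊕b9⊕b11⊕b13⊕b15 = 0⊕0⊕1⊕0⊕1⊕1⊕1⊕0 = 0
s2: b2⊕b3⊕b6⊕b7⊕b10⊕b11⊕b14⊕b15 = 0⊕0⊕0⊕0⊕0⊕1⊕0⊕0 = 1
s4: b4⊕b5⊕b6⊕b7⊕b12⊕b13⊕b14⊕b15 = 0⊕1⊕0⊕0⊕1⊕1⊕0⊕0 = 1
s8: b8⊕b9⊕b10⊕b11⊕b12⊕b13⊕b14⊕b15 = 1⊕1⊕0⊕1⊕1⊕1⊕0⊕0 = 1
Syndrome (s8...s1) = 1110 → position 14.
Flip bit 14: corrected codeword = 000010011011110
Data bits at positions 3,5,6,7,9,10,11,12,13,14,15: 01001011110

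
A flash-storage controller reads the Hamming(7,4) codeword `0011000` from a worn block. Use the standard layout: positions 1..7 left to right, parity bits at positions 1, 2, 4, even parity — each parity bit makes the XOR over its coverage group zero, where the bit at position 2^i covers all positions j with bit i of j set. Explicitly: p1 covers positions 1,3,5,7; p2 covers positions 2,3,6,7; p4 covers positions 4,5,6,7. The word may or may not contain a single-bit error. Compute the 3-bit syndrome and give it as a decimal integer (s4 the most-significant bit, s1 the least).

s1: b1⊕b3⊕b5⊕b7 = 0⊕1⊕0⊕0 = 1
s2: b2⊕b3⊕b6⊕b7 = 0⊕1⊕0⊕0 = 1
s4: b4⊕b5⊕b6⊕b7 = 1⊕0⊕0⊕0 = 1
Syndrome (s4...s1) = 111 → position 7.

7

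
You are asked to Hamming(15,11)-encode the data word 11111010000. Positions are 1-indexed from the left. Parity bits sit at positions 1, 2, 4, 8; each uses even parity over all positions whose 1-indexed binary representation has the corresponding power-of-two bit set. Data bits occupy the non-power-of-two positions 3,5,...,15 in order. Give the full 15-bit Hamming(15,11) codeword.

101111101010000

Place data bits at non-power-of-two positions: b3=1, b5=1, b6=1, b7=1, b9=1, b10=0, b11=1, b12=0, b13=0, b14=0, b15=0.
p1 = XOR of data positions {3,5,7,9,11,13,15} = 1⊕1⊕1⊕1⊕1⊕0⊕0 = 1
p2 = XOR of data positions {3,6,7,10,11,14,15} = 1⊕1⊕1⊕0⊕1⊕0⊕0 = 0
p4 = XOR of data positions {5,6,7,12,13,14,15} = 1⊕1⊕1⊕0⊕0⊕0⊕0 = 1
p8 = XOR of data positions {9,10,11,12,13,14,15} = 1⊕0⊕1⊕0⊕0⊕0⊕0 = 0
Codeword b1..b15 = 101111101010000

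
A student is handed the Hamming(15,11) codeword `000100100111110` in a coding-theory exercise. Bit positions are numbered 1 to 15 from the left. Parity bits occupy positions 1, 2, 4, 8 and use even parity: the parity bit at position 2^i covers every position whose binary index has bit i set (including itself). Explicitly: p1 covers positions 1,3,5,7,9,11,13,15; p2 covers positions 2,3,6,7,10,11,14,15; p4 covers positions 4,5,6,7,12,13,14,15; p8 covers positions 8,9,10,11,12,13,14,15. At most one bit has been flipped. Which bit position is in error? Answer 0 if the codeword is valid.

13

s1: b1⊕b3⊕b5⊕b7⊕b9⊕b11⊕b13⊕b15 = 0⊕0⊕0⊕1⊕0⊕1⊕1⊕0 = 1
s2: b2⊕b3⊕b6⊕b7⊕b10⊕b11⊕b14⊕b15 = 0⊕0⊕0⊕1⊕1⊕1⊕1⊕0 = 0
s4: b4⊕b5⊕b6⊕b7⊕b12⊕b13⊕b14⊕b15 = 1⊕0⊕0⊕1⊕1⊕1⊕1⊕0 = 1
s8: b8⊕b9⊕b10⊕b11⊕b12⊕b13⊕b14⊕b15 = 0⊕0⊕1⊕1⊕1⊕1⊕1⊕0 = 1
Syndrome (s8...s1) = 1101 → position 13.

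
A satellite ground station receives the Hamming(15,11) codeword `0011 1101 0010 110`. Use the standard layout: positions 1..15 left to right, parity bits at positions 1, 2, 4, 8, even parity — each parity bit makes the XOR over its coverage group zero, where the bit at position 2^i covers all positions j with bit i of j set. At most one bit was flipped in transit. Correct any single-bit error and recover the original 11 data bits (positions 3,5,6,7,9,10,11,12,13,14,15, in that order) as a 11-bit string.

11100010110

s1: b1⊕b3⊕b5⊕b7⊕b9⊕b11⊕b13⊕b15 = 0⊕1⊕1⊕0⊕0⊕1⊕1⊕0 = 0
s2: b2⊕b3⊕b6⊕b7⊕b10⊕b11⊕b14⊕b15 = 0⊕1⊕1⊕0⊕0⊕1⊕1⊕0 = 0
s4: b4⊕b5⊕b6⊕b7⊕b12⊕b13⊕b14⊕b15 = 1⊕1⊕1⊕0⊕0⊕1⊕1⊕0 = 1
s8: b8⊕b9⊕b10⊕b11⊕b12⊕b13⊕b14⊕b15 = 1⊕0⊕0⊕1⊕0⊕1⊕1⊕0 = 0
Syndrome (s8...s1) = 0100 → position 4.
Flip bit 4: corrected codeword = 001011010010110
Data bits at positions 3,5,6,7,9,10,11,12,13,14,15: 11100010110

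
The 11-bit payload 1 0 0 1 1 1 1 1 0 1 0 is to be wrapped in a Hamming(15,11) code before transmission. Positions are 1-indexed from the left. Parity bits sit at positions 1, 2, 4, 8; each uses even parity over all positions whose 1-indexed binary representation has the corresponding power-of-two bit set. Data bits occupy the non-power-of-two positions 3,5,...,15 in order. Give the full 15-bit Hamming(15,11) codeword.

Place data bits at non-power-of-two positions: b3=1, b5=0, b6=0, b7=1, b9=1, b10=1, b11=1, b12=1, b13=0, b14=1, b15=0.
p1 = XOR of data positions {3,5,7,9,11,13,15} = 1⊕0⊕1⊕1⊕1⊕0⊕0 = 0
p2 = XOR of data positions {3,6,7,10,11,14,15} = 1⊕0⊕1⊕1⊕1⊕1⊕0 = 1
p4 = XOR of data positions {5,6,7,12,13,14,15} = 0⊕0⊕1⊕1⊕0⊕1⊕0 = 1
p8 = XOR of data positions {9,10,11,12,13,14,15} = 1⊕1⊕1⊕1⊕0⊕1⊕0 = 1
Codeword b1..b15 = 011100111111010

011100111111010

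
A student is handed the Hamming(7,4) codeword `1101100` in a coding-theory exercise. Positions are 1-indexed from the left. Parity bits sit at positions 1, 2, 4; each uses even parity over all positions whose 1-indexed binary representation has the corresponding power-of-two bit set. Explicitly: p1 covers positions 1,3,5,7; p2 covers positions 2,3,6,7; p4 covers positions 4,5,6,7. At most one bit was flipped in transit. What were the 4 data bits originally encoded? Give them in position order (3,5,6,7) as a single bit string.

0100

s1: b1⊕b3⊕b5⊕b7 = 1⊕0⊕1⊕0 = 0
s2: b2⊕b3⊕b6⊕b7 = 1⊕0⊕0⊕0 = 1
s4: b4⊕b5⊕b6⊕b7 = 1⊕1⊕0⊕0 = 0
Syndrome (s4...s1) = 010 → position 2.
Flip bit 2: corrected codeword = 1001100
Data bits at positions 3,5,6,7: 0100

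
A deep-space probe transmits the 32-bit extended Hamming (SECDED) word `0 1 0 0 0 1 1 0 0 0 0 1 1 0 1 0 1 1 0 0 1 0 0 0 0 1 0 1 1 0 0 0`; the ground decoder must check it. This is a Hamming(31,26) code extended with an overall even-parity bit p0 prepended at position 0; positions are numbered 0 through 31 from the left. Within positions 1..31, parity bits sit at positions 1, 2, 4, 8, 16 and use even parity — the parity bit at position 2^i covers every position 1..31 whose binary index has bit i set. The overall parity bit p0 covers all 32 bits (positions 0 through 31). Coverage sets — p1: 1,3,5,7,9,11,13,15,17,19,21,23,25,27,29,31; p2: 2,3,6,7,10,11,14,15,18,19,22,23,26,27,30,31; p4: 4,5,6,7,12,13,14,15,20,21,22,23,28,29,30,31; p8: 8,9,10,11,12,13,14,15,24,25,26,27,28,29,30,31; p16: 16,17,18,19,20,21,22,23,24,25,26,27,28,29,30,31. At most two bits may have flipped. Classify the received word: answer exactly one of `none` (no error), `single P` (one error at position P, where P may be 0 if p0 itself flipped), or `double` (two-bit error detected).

s1: b1⊕b3⊕b5⊕b7⊕b9⊕b11⊕b13⊕b15⊕b17⊕b19⊕b21⊕b23⊕b25⊕b27⊕b29⊕b31 = 1⊕0⊕1⊕0⊕0⊕1⊕0⊕0⊕1⊕0⊕0⊕0⊕1⊕1⊕0⊕0 = 0
s2: b2⊕b3⊕b6⊕b7⊕b10⊕b11⊕b14⊕b15⊕b18⊕b19⊕b22⊕b23⊕b26⊕b27⊕b30⊕b31 = 0⊕0⊕1⊕0⊕0⊕1⊕1⊕0⊕0⊕0⊕0⊕0⊕0⊕1⊕0⊕0 = 0
s4: b4⊕b5⊕b6⊕b7⊕b12⊕b13⊕b14⊕b15⊕b20⊕b21⊕b22⊕b23⊕b28⊕b29⊕b30⊕b31 = 0⊕1⊕1⊕0⊕1⊕0⊕1⊕0⊕1⊕0⊕0⊕0⊕1⊕0⊕0⊕0 = 0
s8: b8⊕b9⊕b10⊕b11⊕b12⊕b13⊕b14⊕b15⊕b24⊕b25⊕b26⊕b27⊕b28⊕b29⊕b30⊕b31 = 0⊕0⊕0⊕1⊕1⊕0⊕1⊕0⊕0⊕1⊕0⊕1⊕1⊕0⊕0⊕0 = 0
s16: b16⊕b17⊕b18⊕b19⊕b20⊕b21⊕b22⊕b23⊕b24⊕b25⊕b26⊕b27⊕b28⊕b29⊕b30⊕b31 = 1⊕1⊕0⊕0⊕1⊕0⊕0⊕0⊕0⊕1⊕0⊕1⊕1⊕0⊕0⊕0 = 0
Syndrome (s16...s1) = 00000 → position 0 (no error).
Overall parity (XOR of all 32 bits, including p0): 0⊕1⊕0⊕0⊕0⊕1⊕1⊕0⊕0⊕0⊕0⊕1⊕1⊕0⊕1⊕0⊕1⊕1⊕0⊕0⊕1⊕0⊕0⊕0⊕0⊕1⊕0⊕1⊕1⊕0⊕0⊕0 = 0
Overall=0, syndrome position=0 → no error.

none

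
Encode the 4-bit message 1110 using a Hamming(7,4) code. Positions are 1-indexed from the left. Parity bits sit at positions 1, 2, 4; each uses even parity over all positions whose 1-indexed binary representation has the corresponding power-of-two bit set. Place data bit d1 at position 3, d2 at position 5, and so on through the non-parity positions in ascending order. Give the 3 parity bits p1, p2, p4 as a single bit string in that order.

000

Place data bits at non-power-of-two positions: b3=1, b5=1, b6=1, b7=0.
p1 = XOR of data positions {3,5,7} = 1⊕1⊕0 = 0
p2 = XOR of data positions {3,6,7} = 1⊕1⊕0 = 0
p4 = XOR of data positions {5,6,7} = 1⊕1⊕0 = 0
Parity bits p1,p2,p4 = 000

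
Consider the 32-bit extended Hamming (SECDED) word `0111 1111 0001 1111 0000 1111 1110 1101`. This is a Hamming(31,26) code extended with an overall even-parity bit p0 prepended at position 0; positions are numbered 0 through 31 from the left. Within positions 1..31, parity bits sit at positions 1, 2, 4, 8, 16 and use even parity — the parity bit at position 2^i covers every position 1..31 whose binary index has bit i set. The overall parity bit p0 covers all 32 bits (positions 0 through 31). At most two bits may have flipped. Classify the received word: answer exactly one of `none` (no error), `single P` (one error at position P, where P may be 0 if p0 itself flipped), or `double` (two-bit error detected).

s1: b1⊕b3⊕b5⊕b7⊕b9⊕b11⊕b13⊕b15⊕b17⊕b19⊕b21⊕b23⊕b25⊕b27⊕b29⊕b31 = 1⊕1⊕1⊕1⊕0⊕1⊕1⊕1⊕0⊕0⊕1⊕1⊕1⊕0⊕1⊕1 = 0
s2: b2⊕b3⊕b6⊕b7⊕b10⊕b11⊕b14⊕b15⊕b18⊕b19⊕b22⊕b23⊕b26⊕b27⊕b30⊕b31 = 1⊕1⊕1⊕1⊕0⊕1⊕1⊕1⊕0⊕0⊕1⊕1⊕1⊕0⊕0⊕1 = 1
s4: b4⊕b5⊕b6⊕b7⊕b12⊕b13⊕b14⊕b15⊕b20⊕b21⊕b22⊕b23⊕b28⊕b29⊕b30⊕b31 = 1⊕1⊕1⊕1⊕1⊕1⊕1⊕1⊕1⊕1⊕1⊕1⊕1⊕1⊕0⊕1 = 1
s8: b8⊕b9⊕b10⊕b11⊕b12⊕b13⊕b14⊕b15⊕b24⊕b25⊕b26⊕b27⊕b28⊕b29⊕b30⊕b31 = 0⊕0⊕0⊕1⊕1⊕1⊕1⊕1⊕1⊕1⊕1⊕0⊕1⊕1⊕0⊕1 = 1
s16: b16⊕b17⊕b18⊕b19⊕b20⊕b21⊕b22⊕b23⊕b24⊕b25⊕b26⊕b27⊕b28⊕b29⊕b30⊕b31 = 0⊕0⊕0⊕0⊕1⊕1⊕1⊕1⊕1⊕1⊕1⊕0⊕1⊕1⊕0⊕1 = 0
Syndrome (s16...s1) = 01110 → position 14.
Overall parity (XOR of all 32 bits, including p0): 0⊕1⊕1⊕1⊕1⊕1⊕1⊕1⊕0⊕0⊕0⊕1⊕1⊕1⊕1⊕1⊕0⊕0⊕0⊕0⊕1⊕1⊕1⊕1⊕1⊕1⊕1⊕0⊕1⊕1⊕0⊕1 = 0
Overall=0, syndrome position=14 → double-bit error detected (uncorrectable).

double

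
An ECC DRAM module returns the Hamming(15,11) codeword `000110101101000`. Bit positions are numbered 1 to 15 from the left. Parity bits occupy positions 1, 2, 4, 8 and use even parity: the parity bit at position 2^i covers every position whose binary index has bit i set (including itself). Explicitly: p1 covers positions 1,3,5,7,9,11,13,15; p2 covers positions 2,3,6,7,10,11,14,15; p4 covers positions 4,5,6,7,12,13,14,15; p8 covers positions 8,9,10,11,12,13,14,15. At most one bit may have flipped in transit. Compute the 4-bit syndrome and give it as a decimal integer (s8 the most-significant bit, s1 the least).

s1: b1⊕b3⊕b5⊕b7⊕b9⊕b11⊕b13⊕b15 = 0⊕0⊕1⊕1⊕1⊕0⊕0⊕0 = 1
s2: b2⊕b3⊕b6⊕b7⊕b10⊕b11⊕b14⊕b15 = 0⊕0⊕0⊕1⊕1⊕0⊕0⊕0 = 0
s4: b4⊕b5⊕b6⊕b7⊕b12⊕b13⊕b14⊕b15 = 1⊕1⊕0⊕1⊕1⊕0⊕0⊕0 = 0
s8: b8⊕b9⊕b10⊕b11⊕b12⊕b13⊕b14⊕b15 = 0⊕1⊕1⊕0⊕1⊕0⊕0⊕0 = 1
Syndrome (s8...s1) = 1001 → position 9.

9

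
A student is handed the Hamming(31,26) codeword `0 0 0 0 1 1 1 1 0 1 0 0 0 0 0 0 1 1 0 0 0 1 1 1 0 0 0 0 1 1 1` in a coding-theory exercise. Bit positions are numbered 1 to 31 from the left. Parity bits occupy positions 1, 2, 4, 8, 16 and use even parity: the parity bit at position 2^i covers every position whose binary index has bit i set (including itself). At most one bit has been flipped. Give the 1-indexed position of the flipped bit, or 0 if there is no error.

s1: b1⊕b3⊕b5⊕b7⊕b9⊕b11⊕b13⊕b15⊕b17⊕b19⊕b21⊕b23⊕b25⊕b27⊕b29⊕b31 = 0⊕0⊕1⊕1⊕0⊕0⊕0⊕0⊕1⊕0⊕0⊕1⊕0⊕0⊕1⊕1 = 0
s2: b2⊕b3⊕b6⊕b7⊕b10⊕b11⊕b14⊕b15⊕b18⊕b19⊕b22⊕b23⊕b26⊕b27⊕b30⊕b31 = 0⊕0⊕1⊕1⊕1⊕0⊕0⊕0⊕1⊕0⊕1⊕1⊕0⊕0⊕1⊕1 = 0
s4: b4⊕b5⊕b6⊕b7⊕b12⊕b13⊕b14⊕b15⊕b20⊕b21⊕b22⊕b23⊕b28⊕b29⊕b30⊕b31 = 0⊕1⊕1⊕1⊕0⊕0⊕0⊕0⊕0⊕0⊕1⊕1⊕0⊕1⊕1⊕1 = 0
s8: b8⊕b9⊕b10⊕b11⊕b12⊕b13⊕b14⊕b15⊕b24⊕b25⊕b26⊕b27⊕b28⊕b29⊕b30⊕b31 = 1⊕0⊕1⊕0⊕0⊕0⊕0⊕0⊕1⊕0⊕0⊕0⊕0⊕1⊕1⊕1 = 0
s16: b16⊕b17⊕b18⊕b19⊕b20⊕b21⊕b22⊕b23⊕b24⊕b25⊕b26⊕b27⊕b28⊕b29⊕b30⊕b31 = 0⊕1⊕1⊕0⊕0⊕0⊕1⊕1⊕1⊕0⊕0⊕0⊕0⊕1⊕1⊕1 = 0
Syndrome (s16...s1) = 00000 → position 0 (no error).

0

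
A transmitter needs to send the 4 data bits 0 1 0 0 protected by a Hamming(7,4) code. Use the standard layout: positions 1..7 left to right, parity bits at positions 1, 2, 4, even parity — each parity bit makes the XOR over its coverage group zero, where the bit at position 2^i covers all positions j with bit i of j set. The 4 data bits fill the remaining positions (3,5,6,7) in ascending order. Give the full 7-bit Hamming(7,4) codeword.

Place data bits at non-power-of-two positions: b3=0, b5=1, b6=0, b7=0.
p1 = XOR of data positions {3,5,7} = 0⊕1⊕0 = 1
p2 = XOR of data positions {3,6,7} = 0⊕0⊕0 = 0
p4 = XOR of data positions {5,6,7} = 1⊕0⊕0 = 1
Codeword b1..b7 = 1001100

1001100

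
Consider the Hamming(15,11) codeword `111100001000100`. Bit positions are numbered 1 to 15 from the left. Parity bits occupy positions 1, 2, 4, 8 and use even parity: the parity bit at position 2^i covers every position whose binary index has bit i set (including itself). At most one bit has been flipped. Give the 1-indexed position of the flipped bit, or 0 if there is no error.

0

s1: b1⊕b3⊕b5⊕b7⊕b9⊕b11⊕b13⊕b15 = 1⊕1⊕0⊕0⊕1⊕0⊕1⊕0 = 0
s2: b2⊕b3⊕b6⊕b7⊕b10⊕b11⊕b14⊕b15 = 1⊕1⊕0⊕0⊕0⊕0⊕0⊕0 = 0
s4: b4⊕b5⊕b6⊕b7⊕b12⊕b13⊕b14⊕b15 = 1⊕0⊕0⊕0⊕0⊕1⊕0⊕0 = 0
s8: b8⊕b9⊕b10⊕b11⊕b12⊕b13⊕b14⊕b15 = 0⊕1⊕0⊕0⊕0⊕1⊕0⊕0 = 0
Syndrome (s8...s1) = 0000 → position 0 (no error).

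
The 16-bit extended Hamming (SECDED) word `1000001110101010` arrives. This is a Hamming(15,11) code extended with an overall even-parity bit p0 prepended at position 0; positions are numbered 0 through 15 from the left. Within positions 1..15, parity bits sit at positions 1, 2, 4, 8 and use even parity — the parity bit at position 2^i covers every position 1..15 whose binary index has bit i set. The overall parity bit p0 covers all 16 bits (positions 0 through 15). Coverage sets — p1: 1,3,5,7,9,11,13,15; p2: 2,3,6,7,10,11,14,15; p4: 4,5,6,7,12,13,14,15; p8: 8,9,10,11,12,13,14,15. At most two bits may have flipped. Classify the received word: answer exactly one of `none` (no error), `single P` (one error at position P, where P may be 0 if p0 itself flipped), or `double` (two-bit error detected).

single 1

s1: b1⊕b3⊕b5⊕b7⊕b9⊕b11⊕b13⊕b15 = 0⊕0⊕0⊕1⊕0⊕0⊕0⊕0 = 1
s2: b2⊕b3⊕b6⊕b7⊕b10⊕b11⊕b14⊕b15 = 0⊕0⊕1⊕1⊕1⊕0⊕1⊕0 = 0
s4: b4⊕b5⊕b6⊕b7⊕b12⊕b13⊕b14⊕b15 = 0⊕0⊕1⊕1⊕1⊕0⊕1⊕0 = 0
s8: b8⊕b9⊕b10⊕b11⊕b12⊕b13⊕b14⊕b15 = 1⊕0⊕1⊕0⊕1⊕0⊕1⊕0 = 0
Syndrome (s8...s1) = 0001 → position 1.
Overall parity (XOR of all 16 bits, including p0): 1⊕0⊕0⊕0⊕0⊕0⊕1⊕1⊕1⊕0⊕1⊕0⊕1⊕0⊕1⊕0 = 1
Overall=1, syndrome position=1 → single-bit error at position 1.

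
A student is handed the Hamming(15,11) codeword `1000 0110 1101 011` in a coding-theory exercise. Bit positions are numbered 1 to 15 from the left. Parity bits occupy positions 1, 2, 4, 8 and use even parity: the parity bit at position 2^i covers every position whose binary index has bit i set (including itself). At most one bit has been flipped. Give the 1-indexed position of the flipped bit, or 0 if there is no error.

s1: b1⊕b3⊕b5⊕b7⊕b9⊕b11⊕b13⊕b15 = 1⊕0⊕0⊕1⊕1⊕0⊕0⊕1 = 0
s2: b2⊕b3⊕b6⊕b7⊕b10⊕b11⊕b14⊕b15 = 0⊕0⊕1⊕1⊕1⊕0⊕1⊕1 = 1
s4: b4⊕b5⊕b6⊕b7⊕b12⊕b13⊕b14⊕b15 = 0⊕0⊕1⊕1⊕1⊕0⊕1⊕1 = 1
s8: b8⊕b9⊕b10⊕b11⊕b12⊕b13⊕b14⊕b15 = 0⊕1⊕1⊕0⊕1⊕0⊕1⊕1 = 1
Syndrome (s8...s1) = 1110 → position 14.

14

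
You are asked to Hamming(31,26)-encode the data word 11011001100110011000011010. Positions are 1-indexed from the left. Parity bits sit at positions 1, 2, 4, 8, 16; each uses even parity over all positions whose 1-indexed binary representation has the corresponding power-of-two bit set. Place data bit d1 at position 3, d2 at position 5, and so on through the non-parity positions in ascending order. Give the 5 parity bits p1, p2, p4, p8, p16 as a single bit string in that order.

00001

Place data bits at non-power-of-two positions: b3=1, b5=1, b6=0, b7=1, b9=1, b10=0, b11=0, b12=1, b13=1, b14=0, b15=0, b17=1, b18=1, b19=0, b20=0, b21=1, b22=1, b23=0, b24=0, b25=0, b26=0, b27=1, b28=1, b29=0, b30=1, b31=0.
p1 = XOR of data positions {3,5,7,9,11,13,15,17,19,21,23,25,27,29,31} = 1⊕1⊕1⊕1⊕0⊕1⊕0⊕1⊕0⊕1⊕0⊕0⊕1⊕0⊕0 = 0
p2 = XOR of data positions {3,6,7,10,11,14,15,18,19,22,23,26,27,30,31} = 1⊕0⊕1⊕0⊕0⊕0⊕0⊕1⊕0⊕1⊕0⊕0⊕1⊕1⊕0 = 0
p4 = XOR of data positions {5,6,7,12,13,14,15,20,21,22,23,28,29,30,31} = 1⊕0⊕1⊕1⊕1⊕0⊕0⊕0⊕1⊕1⊕0⊕1⊕0⊕1⊕0 = 0
p8 = XOR of data positions {9,10,11,12,13,14,15,24,25,26,27,28,29,30,31} = 1⊕0⊕0⊕1⊕1⊕0⊕0⊕0⊕0⊕0⊕1⊕1⊕0⊕1⊕0 = 0
p16 = XOR of data positions {17,18,19,20,21,22,23,24,25,26,27,28,29,30,31} = 1⊕1⊕0⊕0⊕1⊕1⊕0⊕0⊕0⊕0⊕1⊕1⊕0⊕1⊕0 = 1
Parity bits p1,p2,p4,p8,p16 = 00001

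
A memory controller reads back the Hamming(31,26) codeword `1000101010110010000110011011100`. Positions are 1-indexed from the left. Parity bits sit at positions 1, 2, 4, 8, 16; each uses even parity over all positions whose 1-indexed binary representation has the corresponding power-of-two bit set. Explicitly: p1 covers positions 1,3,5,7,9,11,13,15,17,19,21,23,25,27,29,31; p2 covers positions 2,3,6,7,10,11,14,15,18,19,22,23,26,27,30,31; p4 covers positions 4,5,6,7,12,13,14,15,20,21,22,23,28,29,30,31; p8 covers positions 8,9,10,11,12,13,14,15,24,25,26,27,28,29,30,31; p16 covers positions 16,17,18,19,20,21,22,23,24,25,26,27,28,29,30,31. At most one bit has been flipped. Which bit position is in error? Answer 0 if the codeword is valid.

24

s1: b1⊕b3⊕b5⊕b7⊕b9⊕b11⊕b13⊕b15⊕b17⊕b19⊕b21⊕b23⊕b25⊕b27⊕b29⊕b31 = 1⊕0⊕1⊕1⊕1⊕1⊕0⊕1⊕0⊕0⊕1⊕0⊕1⊕1⊕1⊕0 = 0
s2: b2⊕b3⊕b6⊕b7⊕b10⊕b11⊕b14⊕b15⊕b18⊕b19⊕b22⊕b23⊕b26⊕b27⊕b30⊕b31 = 0⊕0⊕0⊕1⊕0⊕1⊕0⊕1⊕0⊕0⊕0⊕0⊕0⊕1⊕0⊕0 = 0
s4: b4⊕b5⊕b6⊕b7⊕b12⊕b13⊕b14⊕b15⊕b20⊕b21⊕b22⊕b23⊕b28⊕b29⊕b30⊕b31 = 0⊕1⊕0⊕1⊕1⊕0⊕0⊕1⊕1⊕1⊕0⊕0⊕1⊕1⊕0⊕0 = 0
s8: b8⊕b9⊕b10⊕b11⊕b12⊕b13⊕b14⊕b15⊕b24⊕b25⊕b26⊕b27⊕b28⊕b29⊕b30⊕b31 = 0⊕1⊕0⊕1⊕1⊕0⊕0⊕1⊕1⊕1⊕0⊕1⊕1⊕1⊕0⊕0 = 1
s16: b16⊕b17⊕b18⊕b19⊕b20⊕b21⊕b22⊕b23⊕b24⊕b25⊕b26⊕b27⊕b28⊕b29⊕b30⊕b31 = 0⊕0⊕0⊕0⊕1⊕1⊕0⊕0⊕1⊕1⊕0⊕1⊕1⊕1⊕0⊕0 = 1
Syndrome (s16...s1) = 11000 → position 24.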